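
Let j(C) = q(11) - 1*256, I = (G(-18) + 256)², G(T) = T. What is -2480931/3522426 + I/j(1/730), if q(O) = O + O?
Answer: -33350806033/137374614 ≈ -242.77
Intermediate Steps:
q(O) = 2*O
I = 56644 (I = (-18 + 256)² = 238² = 56644)
j(C) = -234 (j(C) = 2*11 - 1*256 = 22 - 256 = -234)
-2480931/3522426 + I/j(1/730) = -2480931/3522426 + 56644/(-234) = -2480931*1/3522426 + 56644*(-1/234) = -826977/1174142 - 28322/117 = -33350806033/137374614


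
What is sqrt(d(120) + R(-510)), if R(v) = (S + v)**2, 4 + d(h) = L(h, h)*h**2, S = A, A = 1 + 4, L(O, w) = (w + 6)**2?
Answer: sqrt(228869421) ≈ 15128.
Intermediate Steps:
L(O, w) = (6 + w)**2
A = 5
S = 5
d(h) = -4 + h**2*(6 + h)**2 (d(h) = -4 + (6 + h)**2*h**2 = -4 + h**2*(6 + h)**2)
R(v) = (5 + v)**2
sqrt(d(120) + R(-510)) = sqrt((-4 + 120**2*(6 + 120)**2) + (5 - 510)**2) = sqrt((-4 + 14400*126**2) + (-505)**2) = sqrt((-4 + 14400*15876) + 255025) = sqrt((-4 + 228614400) + 255025) = sqrt(228614396 + 255025) = sqrt(228869421)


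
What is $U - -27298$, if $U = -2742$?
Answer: $24556$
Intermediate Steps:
$U - -27298 = -2742 - -27298 = -2742 + 27298 = 24556$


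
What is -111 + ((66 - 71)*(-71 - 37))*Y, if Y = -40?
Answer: -21711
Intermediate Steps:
-111 + ((66 - 71)*(-71 - 37))*Y = -111 + ((66 - 71)*(-71 - 37))*(-40) = -111 - 5*(-108)*(-40) = -111 + 540*(-40) = -111 - 21600 = -21711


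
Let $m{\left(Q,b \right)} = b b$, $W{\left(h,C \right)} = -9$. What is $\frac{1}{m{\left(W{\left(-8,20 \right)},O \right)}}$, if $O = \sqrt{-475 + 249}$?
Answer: $- \frac{1}{226} \approx -0.0044248$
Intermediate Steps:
$O = i \sqrt{226}$ ($O = \sqrt{-226} = i \sqrt{226} \approx 15.033 i$)
$m{\left(Q,b \right)} = b^{2}$
$\frac{1}{m{\left(W{\left(-8,20 \right)},O \right)}} = \frac{1}{\left(i \sqrt{226}\right)^{2}} = \frac{1}{-226} = - \frac{1}{226}$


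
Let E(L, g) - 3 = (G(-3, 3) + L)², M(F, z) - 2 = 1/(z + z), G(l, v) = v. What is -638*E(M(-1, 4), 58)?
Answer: -597487/32 ≈ -18671.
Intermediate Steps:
M(F, z) = 2 + 1/(2*z) (M(F, z) = 2 + 1/(z + z) = 2 + 1/(2*z))
E(L, g) = 3 + (3 + L)²
-638*E(M(-1, 4), 58) = -638*(3 + (3 + (2 + (½)/4))²) = -638*(3 + (3 + (2 + (½)*(¼)))²) = -638*(3 + (3 + (2 + ⅛))²) = -638*(3 + (3 + 17/8)²) = -638*(3 + (41/8)²) = -638*(3 + 1681/64) = -638*1873/64 = -597487/32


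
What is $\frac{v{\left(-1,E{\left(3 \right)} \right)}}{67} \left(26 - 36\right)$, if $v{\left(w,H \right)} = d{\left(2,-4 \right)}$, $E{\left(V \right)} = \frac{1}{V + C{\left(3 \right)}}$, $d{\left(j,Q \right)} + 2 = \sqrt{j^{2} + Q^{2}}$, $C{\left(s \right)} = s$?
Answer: $\frac{20}{67} - \frac{20 \sqrt{5}}{67} \approx -0.36898$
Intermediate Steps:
$d{\left(j,Q \right)} = -2 + \sqrt{Q^{2} + j^{2}}$ ($d{\left(j,Q \right)} = -2 + \sqrt{j^{2} + Q^{2}} = -2 + \sqrt{Q^{2} + j^{2}}$)
$E{\left(V \right)} = \frac{1}{3 + V}$ ($E{\left(V \right)} = \frac{1}{V + 3} = \frac{1}{3 + V}$)
$v{\left(w,H \right)} = -2 + 2 \sqrt{5}$ ($v{\left(w,H \right)} = -2 + \sqrt{\left(-4\right)^{2} + 2^{2}} = -2 + \sqrt{16 + 4} = -2 + \sqrt{20} = -2 + 2 \sqrt{5}$)
$\frac{v{\left(-1,E{\left(3 \right)} \right)}}{67} \left(26 - 36\right) = \frac{-2 + 2 \sqrt{5}}{67} \left(26 - 36\right) = \left(-2 + 2 \sqrt{5}\right) \frac{1}{67} \left(26 - 36\right) = \left(- \frac{2}{67} + \frac{2 \sqrt{5}}{67}\right) \left(-10\right) = \frac{20}{67} - \frac{20 \sqrt{5}}{67}$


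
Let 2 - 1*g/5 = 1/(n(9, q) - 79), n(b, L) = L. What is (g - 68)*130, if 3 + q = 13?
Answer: -519610/69 ≈ -7530.6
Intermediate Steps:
q = 10 (q = -3 + 13 = 10)
g = 695/69 (g = 10 - 5/(10 - 79) = 10 - 5/(-69) = 10 - 5*(-1/69) = 10 + 5/69 = 695/69 ≈ 10.072)
(g - 68)*130 = (695/69 - 68)*130 = -3997/69*130 = -519610/69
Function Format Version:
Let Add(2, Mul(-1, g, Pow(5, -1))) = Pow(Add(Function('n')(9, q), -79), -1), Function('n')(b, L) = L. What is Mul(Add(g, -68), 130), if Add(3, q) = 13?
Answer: Rational(-519610, 69) ≈ -7530.6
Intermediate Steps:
q = 10 (q = Add(-3, 13) = 10)
g = Rational(695, 69) (g = Add(10, Mul(-5, Pow(Add(10, -79), -1))) = Add(10, Mul(-5, Pow(-69, -1))) = Add(10, Mul(-5, Rational(-1, 69))) = Add(10, Rational(5, 69)) = Rational(695, 69) ≈ 10.072)
Mul(Add(g, -68), 130) = Mul(Add(Rational(695, 69), -68), 130) = Mul(Rational(-3997, 69), 130) = Rational(-519610, 69)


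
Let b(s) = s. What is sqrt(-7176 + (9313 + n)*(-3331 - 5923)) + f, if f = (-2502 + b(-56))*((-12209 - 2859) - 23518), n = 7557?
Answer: 98702988 + 2*I*sqrt(39030539) ≈ 9.8703e+7 + 12495.0*I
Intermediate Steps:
f = 98702988 (f = (-2502 - 56)*((-12209 - 2859) - 23518) = -2558*(-15068 - 23518) = -2558*(-38586) = 98702988)
sqrt(-7176 + (9313 + n)*(-3331 - 5923)) + f = sqrt(-7176 + (9313 + 7557)*(-3331 - 5923)) + 98702988 = sqrt(-7176 + 16870*(-9254)) + 98702988 = sqrt(-7176 - 156114980) + 98702988 = sqrt(-156122156) + 98702988 = 2*I*sqrt(39030539) + 98702988 = 98702988 + 2*I*sqrt(39030539)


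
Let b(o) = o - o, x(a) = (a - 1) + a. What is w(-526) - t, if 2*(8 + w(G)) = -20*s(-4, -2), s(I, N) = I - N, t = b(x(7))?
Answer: 12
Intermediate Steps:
x(a) = -1 + 2*a (x(a) = (-1 + a) + a = -1 + 2*a)
b(o) = 0
t = 0
w(G) = 12 (w(G) = -8 + (-20*(-4 - 1*(-2)))/2 = -8 + (-20*(-4 + 2))/2 = -8 + (-20*(-2))/2 = -8 + (½)*40 = -8 + 20 = 12)
w(-526) - t = 12 - 1*0 = 12 + 0 = 12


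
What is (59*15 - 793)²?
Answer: 8464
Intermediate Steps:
(59*15 - 793)² = (885 - 793)² = 92² = 8464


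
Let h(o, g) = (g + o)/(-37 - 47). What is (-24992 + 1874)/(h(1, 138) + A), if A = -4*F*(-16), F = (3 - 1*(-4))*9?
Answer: -1941912/338549 ≈ -5.7360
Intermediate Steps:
F = 63 (F = (3 + 4)*9 = 7*9 = 63)
h(o, g) = -g/84 - o/84 (h(o, g) = (g + o)/(-84) = (g + o)*(-1/84) = -g/84 - o/84)
A = 4032 (A = -4*63*(-16) = -252*(-16) = 4032)
(-24992 + 1874)/(h(1, 138) + A) = (-24992 + 1874)/((-1/84*138 - 1/84*1) + 4032) = -23118/((-23/14 - 1/84) + 4032) = -23118/(-139/84 + 4032) = -23118/338549/84 = -23118*84/338549 = -1941912/338549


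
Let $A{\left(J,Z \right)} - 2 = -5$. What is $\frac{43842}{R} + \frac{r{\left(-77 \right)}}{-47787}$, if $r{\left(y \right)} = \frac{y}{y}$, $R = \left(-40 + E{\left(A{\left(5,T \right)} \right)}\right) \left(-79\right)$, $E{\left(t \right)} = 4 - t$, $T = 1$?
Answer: $\frac{698358349}{41526903} \approx 16.817$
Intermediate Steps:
$A{\left(J,Z \right)} = -3$ ($A{\left(J,Z \right)} = 2 - 5 = -3$)
$R = 2607$ ($R = \left(-40 + \left(4 - -3\right)\right) \left(-79\right) = \left(-40 + \left(4 + 3\right)\right) \left(-79\right) = \left(-40 + 7\right) \left(-79\right) = \left(-33\right) \left(-79\right) = 2607$)
$r{\left(y \right)} = 1$
$\frac{43842}{R} + \frac{r{\left(-77 \right)}}{-47787} = \frac{43842}{2607} + 1 \frac{1}{-47787} = 43842 \cdot \frac{1}{2607} + 1 \left(- \frac{1}{47787}\right) = \frac{14614}{869} - \frac{1}{47787} = \frac{698358349}{41526903}$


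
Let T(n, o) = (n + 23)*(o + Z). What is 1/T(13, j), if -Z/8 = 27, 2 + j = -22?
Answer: -1/8640 ≈ -0.00011574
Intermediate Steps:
j = -24 (j = -2 - 22 = -24)
Z = -216 (Z = -8*27 = -216)
T(n, o) = (-216 + o)*(23 + n) (T(n, o) = (n + 23)*(o - 216) = (23 + n)*(-216 + o) = (-216 + o)*(23 + n))
1/T(13, j) = 1/(-4968 - 216*13 + 23*(-24) + 13*(-24)) = 1/(-4968 - 2808 - 552 - 312) = 1/(-8640) = -1/8640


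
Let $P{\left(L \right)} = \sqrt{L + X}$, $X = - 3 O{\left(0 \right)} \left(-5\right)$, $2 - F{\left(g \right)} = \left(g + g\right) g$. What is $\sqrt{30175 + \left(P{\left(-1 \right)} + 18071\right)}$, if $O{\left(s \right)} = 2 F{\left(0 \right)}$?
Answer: $\sqrt{48246 + \sqrt{59}} \approx 219.67$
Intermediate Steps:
$F{\left(g \right)} = 2 - 2 g^{2}$ ($F{\left(g \right)} = 2 - \left(g + g\right) g = 2 - 2 g g = 2 - 2 g^{2}$)
$O{\left(s \right)} = 4$ ($O{\left(s \right)} = 2 \left(2 - 2 \cdot 0^{2}\right) = 2 \left(2 - 0\right) = 2 \left(2 + 0\right) = 2 \cdot 2 = 4$)
$X = 60$ ($X = \left(-3\right) 4 \left(-5\right) = \left(-12\right) \left(-5\right) = 60$)
$P{\left(L \right)} = \sqrt{60 + L}$ ($P{\left(L \right)} = \sqrt{L + 60} = \sqrt{60 + L}$)
$\sqrt{30175 + \left(P{\left(-1 \right)} + 18071\right)} = \sqrt{30175 + \left(\sqrt{60 - 1} + 18071\right)} = \sqrt{30175 + \left(\sqrt{59} + 18071\right)} = \sqrt{30175 + \left(18071 + \sqrt{59}\right)} = \sqrt{48246 + \sqrt{59}}$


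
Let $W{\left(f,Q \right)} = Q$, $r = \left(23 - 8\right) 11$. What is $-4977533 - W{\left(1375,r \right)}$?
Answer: $-4977698$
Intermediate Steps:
$r = 165$ ($r = 15 \cdot 11 = 165$)
$-4977533 - W{\left(1375,r \right)} = -4977533 - 165 = -4977698$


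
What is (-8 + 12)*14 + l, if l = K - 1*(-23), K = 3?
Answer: 82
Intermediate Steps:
l = 26 (l = 3 - 1*(-23) = 3 + 23 = 26)
(-8 + 12)*14 + l = (-8 + 12)*14 + 26 = 4*14 + 26 = 56 + 26 = 82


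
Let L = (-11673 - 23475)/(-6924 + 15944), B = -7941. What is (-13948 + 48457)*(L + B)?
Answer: -618254340678/2255 ≈ -2.7417e+8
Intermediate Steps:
L = -8787/2255 (L = -35148/9020 = -35148*1/9020 = -8787/2255 ≈ -3.8967)
(-13948 + 48457)*(L + B) = (-13948 + 48457)*(-8787/2255 - 7941) = 34509*(-17915742/2255) = -618254340678/2255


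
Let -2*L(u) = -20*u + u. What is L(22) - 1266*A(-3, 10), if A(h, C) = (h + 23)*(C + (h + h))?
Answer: -101071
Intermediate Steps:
L(u) = 19*u/2 (L(u) = -(-20*u + u)/2 = -(-19)*u/2 = 19*u/2)
A(h, C) = (23 + h)*(C + 2*h)
L(22) - 1266*A(-3, 10) = (19/2)*22 - 1266*(2*(-3)² + 23*10 + 46*(-3) + 10*(-3)) = 209 - 1266*(2*9 + 230 - 138 - 30) = 209 - 1266*(18 + 230 - 138 - 30) = 209 - 1266*80 = 209 - 101280 = -101071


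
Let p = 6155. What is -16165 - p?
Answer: -22320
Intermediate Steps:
-16165 - p = -16165 - 1*6155 = -16165 - 6155 = -22320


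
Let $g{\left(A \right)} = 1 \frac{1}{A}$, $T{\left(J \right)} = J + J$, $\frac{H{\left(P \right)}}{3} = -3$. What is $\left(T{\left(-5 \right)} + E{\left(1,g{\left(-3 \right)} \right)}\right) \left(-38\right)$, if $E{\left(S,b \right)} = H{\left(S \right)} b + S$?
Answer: $228$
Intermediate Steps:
$H{\left(P \right)} = -9$ ($H{\left(P \right)} = 3 \left(-3\right) = -9$)
$T{\left(J \right)} = 2 J$
$g{\left(A \right)} = \frac{1}{A}$
$E{\left(S,b \right)} = S - 9 b$ ($E{\left(S,b \right)} = - 9 b + S = S - 9 b$)
$\left(T{\left(-5 \right)} + E{\left(1,g{\left(-3 \right)} \right)}\right) \left(-38\right) = \left(2 \left(-5\right) - \left(-1 + \frac{9}{-3}\right)\right) \left(-38\right) = \left(-10 + \left(1 - -3\right)\right) \left(-38\right) = \left(-10 + \left(1 + 3\right)\right) \left(-38\right) = \left(-10 + 4\right) \left(-38\right) = \left(-6\right) \left(-38\right) = 228$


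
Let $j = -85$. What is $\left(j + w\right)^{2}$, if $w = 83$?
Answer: $4$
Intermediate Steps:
$\left(j + w\right)^{2} = \left(-85 + 83\right)^{2} = \left(-2\right)^{2} = 4$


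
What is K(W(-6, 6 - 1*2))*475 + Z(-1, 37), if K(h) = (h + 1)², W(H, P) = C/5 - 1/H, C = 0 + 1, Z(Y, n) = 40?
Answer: 33379/36 ≈ 927.19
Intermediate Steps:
C = 1
W(H, P) = ⅕ - 1/H (W(H, P) = 1/5 - 1/H = 1*(⅕) - 1/H = ⅕ - 1/H)
K(h) = (1 + h)²
K(W(-6, 6 - 1*2))*475 + Z(-1, 37) = (1 + (⅕)*(-5 - 6)/(-6))²*475 + 40 = (1 + (⅕)*(-⅙)*(-11))²*475 + 40 = (1 + 11/30)²*475 + 40 = (41/30)²*475 + 40 = (1681/900)*475 + 40 = 31939/36 + 40 = 33379/36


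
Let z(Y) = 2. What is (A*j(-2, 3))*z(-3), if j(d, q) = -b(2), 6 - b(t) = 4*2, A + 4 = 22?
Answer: 72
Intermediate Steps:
A = 18 (A = -4 + 22 = 18)
b(t) = -2 (b(t) = 6 - 4*2 = 6 - 1*8 = 6 - 8 = -2)
j(d, q) = 2 (j(d, q) = -1*(-2) = 2)
(A*j(-2, 3))*z(-3) = (18*2)*2 = 36*2 = 72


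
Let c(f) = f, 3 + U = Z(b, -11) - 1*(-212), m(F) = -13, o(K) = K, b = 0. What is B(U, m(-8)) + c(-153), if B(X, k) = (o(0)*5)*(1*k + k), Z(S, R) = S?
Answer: -153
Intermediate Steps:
U = 209 (U = -3 + (0 - 1*(-212)) = -3 + (0 + 212) = -3 + 212 = 209)
B(X, k) = 0 (B(X, k) = (0*5)*(1*k + k) = 0*(k + k) = 0*(2*k) = 0)
B(U, m(-8)) + c(-153) = 0 - 153 = -153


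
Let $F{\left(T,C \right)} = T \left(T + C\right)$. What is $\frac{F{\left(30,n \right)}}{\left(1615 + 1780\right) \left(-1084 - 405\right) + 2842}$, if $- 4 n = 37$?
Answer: $- \frac{1245}{10104626} \approx -0.00012321$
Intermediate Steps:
$n = - \frac{37}{4}$ ($n = \left(- \frac{1}{4}\right) 37 = - \frac{37}{4} \approx -9.25$)
$F{\left(T,C \right)} = T \left(C + T\right)$
$\frac{F{\left(30,n \right)}}{\left(1615 + 1780\right) \left(-1084 - 405\right) + 2842} = \frac{30 \left(- \frac{37}{4} + 30\right)}{\left(1615 + 1780\right) \left(-1084 - 405\right) + 2842} = \frac{30 \cdot \frac{83}{4}}{3395 \left(-1489\right) + 2842} = \frac{1245}{2 \left(-5055155 + 2842\right)} = \frac{1245}{2 \left(-5052313\right)} = \frac{1245}{2} \left(- \frac{1}{5052313}\right) = - \frac{1245}{10104626}$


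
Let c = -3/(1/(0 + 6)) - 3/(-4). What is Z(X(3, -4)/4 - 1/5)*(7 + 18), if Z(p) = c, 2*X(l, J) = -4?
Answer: -1725/4 ≈ -431.25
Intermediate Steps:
X(l, J) = -2 (X(l, J) = (½)*(-4) = -2)
c = -69/4 (c = -3/(1/6) - 3*(-¼) = -3/⅙ + ¾ = -3*6 + ¾ = -18 + ¾ = -69/4 ≈ -17.250)
Z(p) = -69/4
Z(X(3, -4)/4 - 1/5)*(7 + 18) = -69*(7 + 18)/4 = -69/4*25 = -1725/4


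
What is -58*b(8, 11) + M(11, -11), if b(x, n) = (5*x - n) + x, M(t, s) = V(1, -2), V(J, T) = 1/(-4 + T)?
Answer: -12877/6 ≈ -2146.2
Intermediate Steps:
M(t, s) = -⅙ (M(t, s) = 1/(-4 - 2) = 1/(-6) = -⅙)
b(x, n) = -n + 6*x (b(x, n) = (-n + 5*x) + x = -n + 6*x)
-58*b(8, 11) + M(11, -11) = -58*(-1*11 + 6*8) - ⅙ = -58*(-11 + 48) - ⅙ = -58*37 - ⅙ = -2146 - ⅙ = -12877/6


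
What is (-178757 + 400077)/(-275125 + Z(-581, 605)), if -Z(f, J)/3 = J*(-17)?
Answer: -22132/24427 ≈ -0.90605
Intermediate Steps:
Z(f, J) = 51*J (Z(f, J) = -3*J*(-17) = -(-51)*J = 51*J)
(-178757 + 400077)/(-275125 + Z(-581, 605)) = (-178757 + 400077)/(-275125 + 51*605) = 221320/(-275125 + 30855) = 221320/(-244270) = 221320*(-1/244270) = -22132/24427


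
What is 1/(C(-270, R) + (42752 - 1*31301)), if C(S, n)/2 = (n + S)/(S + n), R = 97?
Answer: 1/11453 ≈ 8.7313e-5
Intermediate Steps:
C(S, n) = 2 (C(S, n) = 2*((n + S)/(S + n)) = 2*((S + n)/(S + n)) = 2*1 = 2)
1/(C(-270, R) + (42752 - 1*31301)) = 1/(2 + (42752 - 1*31301)) = 1/(2 + (42752 - 31301)) = 1/(2 + 11451) = 1/11453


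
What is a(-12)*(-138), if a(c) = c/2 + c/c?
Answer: 690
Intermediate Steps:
a(c) = 1 + c/2 (a(c) = c*(1/2) + 1 = c/2 + 1 = 1 + c/2)
a(-12)*(-138) = (1 + (1/2)*(-12))*(-138) = (1 - 6)*(-138) = -5*(-138) = 690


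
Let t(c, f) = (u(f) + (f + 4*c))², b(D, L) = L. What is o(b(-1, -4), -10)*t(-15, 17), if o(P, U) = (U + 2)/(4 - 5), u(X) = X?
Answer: 5408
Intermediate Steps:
t(c, f) = (2*f + 4*c)² (t(c, f) = (f + (f + 4*c))² = (2*f + 4*c)²)
o(P, U) = -2 - U (o(P, U) = (2 + U)/(-1) = (2 + U)*(-1) = -2 - U)
o(b(-1, -4), -10)*t(-15, 17) = (-2 - 1*(-10))*(4*(17 + 2*(-15))²) = (-2 + 10)*(4*(17 - 30)²) = 8*(4*(-13)²) = 8*(4*169) = 8*676 = 5408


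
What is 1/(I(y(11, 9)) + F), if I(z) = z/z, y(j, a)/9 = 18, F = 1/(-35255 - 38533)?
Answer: 73788/73787 ≈ 1.0000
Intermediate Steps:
F = -1/73788 (F = 1/(-73788) = -1/73788 ≈ -1.3552e-5)
y(j, a) = 162 (y(j, a) = 9*18 = 162)
I(z) = 1
1/(I(y(11, 9)) + F) = 1/(1 - 1/73788) = 1/(73787/73788) = 73788/73787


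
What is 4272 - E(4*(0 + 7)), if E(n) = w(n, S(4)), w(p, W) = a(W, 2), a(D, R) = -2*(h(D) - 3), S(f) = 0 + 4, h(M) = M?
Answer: 4274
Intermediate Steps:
S(f) = 4
a(D, R) = 6 - 2*D (a(D, R) = -2*(D - 3) = -2*(-3 + D) = 6 - 2*D)
w(p, W) = 6 - 2*W
E(n) = -2 (E(n) = 6 - 2*4 = 6 - 8 = -2)
4272 - E(4*(0 + 7)) = 4272 - 1*(-2) = 4272 + 2 = 4274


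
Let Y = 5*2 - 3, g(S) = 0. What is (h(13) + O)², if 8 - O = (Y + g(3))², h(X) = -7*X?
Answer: 17424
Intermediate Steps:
Y = 7 (Y = 10 - 3 = 7)
O = -41 (O = 8 - (7 + 0)² = 8 - 1*7² = 8 - 1*49 = 8 - 49 = -41)
(h(13) + O)² = (-7*13 - 41)² = (-91 - 41)² = (-132)² = 17424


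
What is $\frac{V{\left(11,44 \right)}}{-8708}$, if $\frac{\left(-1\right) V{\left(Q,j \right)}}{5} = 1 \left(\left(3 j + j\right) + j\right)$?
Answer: $\frac{275}{2177} \approx 0.12632$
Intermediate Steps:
$V{\left(Q,j \right)} = - 25 j$ ($V{\left(Q,j \right)} = - 5 \cdot 1 \left(\left(3 j + j\right) + j\right) = - 5 \cdot 1 \left(4 j + j\right) = - 5 \cdot 1 \cdot 5 j = - 5 \cdot 5 j = - 25 j$)
$\frac{V{\left(11,44 \right)}}{-8708} = \frac{\left(-25\right) 44}{-8708} = \left(-1100\right) \left(- \frac{1}{8708}\right) = \frac{275}{2177}$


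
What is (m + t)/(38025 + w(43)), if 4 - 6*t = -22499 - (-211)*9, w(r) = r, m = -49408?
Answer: -22987/19034 ≈ -1.2077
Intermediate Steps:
t = 3434 (t = 2/3 - (-22499 - (-211)*9)/6 = 2/3 - (-22499 - 1*(-1899))/6 = 2/3 - (-22499 + 1899)/6 = 2/3 - 1/6*(-20600) = 2/3 + 10300/3 = 3434)
(m + t)/(38025 + w(43)) = (-49408 + 3434)/(38025 + 43) = -45974/38068 = -45974*1/38068 = -22987/19034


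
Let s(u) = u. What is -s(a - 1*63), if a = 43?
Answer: 20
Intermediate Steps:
-s(a - 1*63) = -(43 - 1*63) = -(43 - 63) = -1*(-20) = 20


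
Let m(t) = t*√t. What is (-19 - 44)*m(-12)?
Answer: 1512*I*√3 ≈ 2618.9*I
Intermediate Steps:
m(t) = t^(3/2)
(-19 - 44)*m(-12) = (-19 - 44)*(-12)^(3/2) = -(-1512)*I*√3 = 1512*I*√3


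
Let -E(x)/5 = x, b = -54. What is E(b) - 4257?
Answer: -3987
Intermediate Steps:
E(x) = -5*x
E(b) - 4257 = -5*(-54) - 4257 = 270 - 4257 = -3987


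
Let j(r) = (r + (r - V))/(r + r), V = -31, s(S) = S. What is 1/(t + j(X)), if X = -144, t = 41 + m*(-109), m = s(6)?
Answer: -288/176287 ≈ -0.0016337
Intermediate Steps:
m = 6
t = -613 (t = 41 + 6*(-109) = 41 - 654 = -613)
j(r) = (31 + 2*r)/(2*r) (j(r) = (r + (r - 1*(-31)))/(r + r) = (r + (r + 31))/((2*r)) = (r + (31 + r))*(1/(2*r)) = (31 + 2*r)*(1/(2*r)) = (31 + 2*r)/(2*r))
1/(t + j(X)) = 1/(-613 + (31/2 - 144)/(-144)) = 1/(-613 - 1/144*(-257/2)) = 1/(-613 + 257/288) = 1/(-176287/288) = -288/176287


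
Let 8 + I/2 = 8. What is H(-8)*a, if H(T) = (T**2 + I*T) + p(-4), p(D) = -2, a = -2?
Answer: -124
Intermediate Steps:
I = 0 (I = -16 + 2*8 = -16 + 16 = 0)
H(T) = -2 + T**2 (H(T) = (T**2 + 0*T) - 2 = (T**2 + 0) - 2 = T**2 - 2 = -2 + T**2)
H(-8)*a = (-2 + (-8)**2)*(-2) = (-2 + 64)*(-2) = 62*(-2) = -124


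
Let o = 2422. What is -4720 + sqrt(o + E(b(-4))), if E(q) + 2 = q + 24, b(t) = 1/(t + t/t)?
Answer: -4720 + sqrt(21993)/3 ≈ -4670.6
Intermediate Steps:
b(t) = 1/(1 + t) (b(t) = 1/(t + 1) = 1/(1 + t))
E(q) = 22 + q (E(q) = -2 + (q + 24) = -2 + (24 + q) = 22 + q)
-4720 + sqrt(o + E(b(-4))) = -4720 + sqrt(2422 + (22 + 1/(1 - 4))) = -4720 + sqrt(2422 + (22 + 1/(-3))) = -4720 + sqrt(2422 + (22 - 1/3)) = -4720 + sqrt(2422 + 65/3) = -4720 + sqrt(7331/3) = -4720 + sqrt(21993)/3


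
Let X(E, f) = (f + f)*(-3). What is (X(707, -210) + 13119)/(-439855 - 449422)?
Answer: -14379/889277 ≈ -0.016169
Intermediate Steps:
X(E, f) = -6*f (X(E, f) = (2*f)*(-3) = -6*f)
(X(707, -210) + 13119)/(-439855 - 449422) = (-6*(-210) + 13119)/(-439855 - 449422) = (1260 + 13119)/(-889277) = 14379*(-1/889277) = -14379/889277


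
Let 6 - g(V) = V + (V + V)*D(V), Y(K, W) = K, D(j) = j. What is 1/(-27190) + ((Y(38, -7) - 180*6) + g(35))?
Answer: -95735991/27190 ≈ -3521.0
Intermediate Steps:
g(V) = 6 - V - 2*V² (g(V) = 6 - (V + (V + V)*V) = 6 - (V + (2*V)*V) = 6 - (V + 2*V²) = 6 + (-V - 2*V²) = 6 - V - 2*V²)
1/(-27190) + ((Y(38, -7) - 180*6) + g(35)) = 1/(-27190) + ((38 - 180*6) + (6 - 1*35 - 2*35²)) = -1/27190 + ((38 - 1080) + (6 - 35 - 2*1225)) = -1/27190 + (-1042 + (6 - 35 - 2450)) = -1/27190 + (-1042 - 2479) = -1/27190 - 3521 = -95735991/27190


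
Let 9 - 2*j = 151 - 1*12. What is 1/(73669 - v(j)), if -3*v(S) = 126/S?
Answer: 65/4788443 ≈ 1.3574e-5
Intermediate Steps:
j = -65 (j = 9/2 - (151 - 1*12)/2 = 9/2 - (151 - 12)/2 = 9/2 - ½*139 = 9/2 - 139/2 = -65)
v(S) = -42/S
1/(73669 - v(j)) = 1/(73669 - (-42)/(-65)) = 1/(73669 - (-42)*(-1)/65) = 1/(73669 - 1*42/65) = 1/(73669 - 42/65) = 1/(4788443/65) = 65/4788443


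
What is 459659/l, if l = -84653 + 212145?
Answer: 459659/127492 ≈ 3.6054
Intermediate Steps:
l = 127492
459659/l = 459659/127492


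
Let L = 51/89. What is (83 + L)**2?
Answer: 55323844/7921 ≈ 6984.5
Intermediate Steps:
L = 51/89 (L = 51*(1/89) = 51/89 ≈ 0.57303)
(83 + L)**2 = (83 + 51/89)**2 = (7438/89)**2 = 55323844/7921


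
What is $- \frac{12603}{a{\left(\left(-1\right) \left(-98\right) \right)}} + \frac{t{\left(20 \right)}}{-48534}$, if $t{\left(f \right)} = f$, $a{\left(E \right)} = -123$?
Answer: $\frac{101945257}{994947} \approx 102.46$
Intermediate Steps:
$- \frac{12603}{a{\left(\left(-1\right) \left(-98\right) \right)}} + \frac{t{\left(20 \right)}}{-48534} = - \frac{12603}{-123} + \frac{20}{-48534} = \left(-12603\right) \left(- \frac{1}{123}\right) + 20 \left(- \frac{1}{48534}\right) = \frac{4201}{41} - \frac{10}{24267} = \frac{101945257}{994947}$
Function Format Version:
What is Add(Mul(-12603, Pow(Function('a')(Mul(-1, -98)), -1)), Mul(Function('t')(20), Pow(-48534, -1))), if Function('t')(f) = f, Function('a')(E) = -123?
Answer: Rational(101945257, 994947) ≈ 102.46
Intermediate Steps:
Add(Mul(-12603, Pow(Function('a')(Mul(-1, -98)), -1)), Mul(Function('t')(20), Pow(-48534, -1))) = Add(Mul(-12603, Pow(-123, -1)), Mul(20, Pow(-48534, -1))) = Add(Mul(-12603, Rational(-1, 123)), Mul(20, Rational(-1, 48534))) = Add(Rational(4201, 41), Rational(-10, 24267)) = Rational(101945257, 994947)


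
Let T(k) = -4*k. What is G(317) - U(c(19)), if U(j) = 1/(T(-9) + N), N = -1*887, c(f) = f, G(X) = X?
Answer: 269768/851 ≈ 317.00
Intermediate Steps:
N = -887
U(j) = -1/851 (U(j) = 1/(-4*(-9) - 887) = 1/(36 - 887) = 1/(-851) = -1/851)
G(317) - U(c(19)) = 317 - 1*(-1/851) = 317 + 1/851 = 269768/851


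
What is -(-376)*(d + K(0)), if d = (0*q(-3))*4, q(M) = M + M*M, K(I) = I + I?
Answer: 0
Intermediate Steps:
K(I) = 2*I
q(M) = M + M**2
d = 0 (d = (0*(-3*(1 - 3)))*4 = (0*(-3*(-2)))*4 = (0*6)*4 = 0*4 = 0)
-(-376)*(d + K(0)) = -(-376)*(0 + 2*0) = -(-376)*(0 + 0) = -(-376)*0 = -94*0 = 0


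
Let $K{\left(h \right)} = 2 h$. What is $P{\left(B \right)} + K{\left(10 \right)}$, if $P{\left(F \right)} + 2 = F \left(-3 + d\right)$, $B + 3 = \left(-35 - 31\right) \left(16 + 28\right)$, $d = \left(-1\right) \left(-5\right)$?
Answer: $-5796$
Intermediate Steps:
$d = 5$
$B = -2907$ ($B = -3 + \left(-35 - 31\right) \left(16 + 28\right) = -3 - 2904 = -2907$)
$P{\left(F \right)} = -2 + 2 F$ ($P{\left(F \right)} = -2 + F \left(-3 + 5\right) = -2 + F 2 = -2 + 2 F$)
$P{\left(B \right)} + K{\left(10 \right)} = \left(-2 + 2 \left(-2907\right)\right) + 2 \cdot 10 = \left(-2 - 5814\right) + 20 = -5816 + 20 = -5796$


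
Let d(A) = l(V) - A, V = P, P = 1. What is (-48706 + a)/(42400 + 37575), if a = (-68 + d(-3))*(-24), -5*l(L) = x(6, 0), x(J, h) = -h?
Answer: -47146/79975 ≈ -0.58951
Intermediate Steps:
V = 1
l(L) = 0 (l(L) = -(-1)*0/5 = -⅕*0 = 0)
d(A) = -A (d(A) = 0 - A = -A)
a = 1560 (a = (-68 - 1*(-3))*(-24) = (-68 + 3)*(-24) = -65*(-24) = 1560)
(-48706 + a)/(42400 + 37575) = (-48706 + 1560)/(42400 + 37575) = -47146/79975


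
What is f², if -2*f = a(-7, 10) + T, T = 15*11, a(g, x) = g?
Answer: 6241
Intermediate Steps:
T = 165
f = -79 (f = -(-7 + 165)/2 = -½*158 = -79)
f² = (-79)² = 6241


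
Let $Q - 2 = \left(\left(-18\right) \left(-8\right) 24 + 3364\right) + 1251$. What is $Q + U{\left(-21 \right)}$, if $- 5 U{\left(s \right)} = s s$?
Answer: $\frac{39924}{5} \approx 7984.8$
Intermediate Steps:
$U{\left(s \right)} = - \frac{s^{2}}{5}$ ($U{\left(s \right)} = - \frac{s s}{5} = - \frac{s^{2}}{5}$)
$Q = 8073$ ($Q = 2 + \left(\left(\left(-18\right) \left(-8\right) 24 + 3364\right) + 1251\right) = 2 + \left(\left(144 \cdot 24 + 3364\right) + 1251\right) = 2 + \left(\left(3456 + 3364\right) + 1251\right) = 2 + \left(6820 + 1251\right) = 2 + 8071 = 8073$)
$Q + U{\left(-21 \right)} = 8073 - \frac{\left(-21\right)^{2}}{5} = 8073 - \frac{441}{5} = \frac{39924}{5}$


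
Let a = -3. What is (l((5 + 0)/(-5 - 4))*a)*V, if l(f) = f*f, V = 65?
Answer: -1625/27 ≈ -60.185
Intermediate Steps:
l(f) = f²
(l((5 + 0)/(-5 - 4))*a)*V = (((5 + 0)/(-5 - 4))²*(-3))*65 = ((5/(-9))²*(-3))*65 = ((5*(-⅑))²*(-3))*65 = ((-5/9)²*(-3))*65 = ((25/81)*(-3))*65 = -25/27*65 = -1625/27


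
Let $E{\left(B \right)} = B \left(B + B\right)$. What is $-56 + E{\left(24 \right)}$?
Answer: $1096$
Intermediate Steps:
$E{\left(B \right)} = 2 B^{2}$ ($E{\left(B \right)} = B 2 B = 2 B^{2}$)
$-56 + E{\left(24 \right)} = -56 + 2 \cdot 24^{2} = -56 + 2 \cdot 576 = -56 + 1152 = 1096$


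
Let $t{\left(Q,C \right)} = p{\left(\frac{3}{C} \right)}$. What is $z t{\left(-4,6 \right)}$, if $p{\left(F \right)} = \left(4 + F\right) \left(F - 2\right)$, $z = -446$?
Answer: $\frac{6021}{2} \approx 3010.5$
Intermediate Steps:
$p{\left(F \right)} = \left(-2 + F\right) \left(4 + F\right)$ ($p{\left(F \right)} = \left(4 + F\right) \left(-2 + F\right) = \left(-2 + F\right) \left(4 + F\right)$)
$t{\left(Q,C \right)} = -8 + \frac{6}{C} + \frac{9}{C^{2}}$ ($t{\left(Q,C \right)} = -8 + \left(\frac{3}{C}\right)^{2} + 2 \frac{3}{C} = -8 + \frac{9}{C^{2}} + \frac{6}{C} = -8 + \frac{6}{C} + \frac{9}{C^{2}}$)
$z t{\left(-4,6 \right)} = - 446 \left(-8 + \frac{6}{6} + \frac{9}{36}\right) = - 446 \left(-8 + 6 \cdot \frac{1}{6} + 9 \cdot \frac{1}{36}\right) = - 446 \left(-8 + 1 + \frac{1}{4}\right) = \left(-446\right) \left(- \frac{27}{4}\right) = \frac{6021}{2}$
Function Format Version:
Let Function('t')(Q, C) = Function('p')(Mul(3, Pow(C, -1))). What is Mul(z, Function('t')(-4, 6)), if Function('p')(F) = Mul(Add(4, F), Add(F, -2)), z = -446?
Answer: Rational(6021, 2) ≈ 3010.5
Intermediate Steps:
Function('p')(F) = Mul(Add(-2, F), Add(4, F)) (Function('p')(F) = Mul(Add(4, F), Add(-2, F)) = Mul(Add(-2, F), Add(4, F)))
Function('t')(Q, C) = Add(-8, Mul(6, Pow(C, -1)), Mul(9, Pow(C, -2))) (Function('t')(Q, C) = Add(-8, Pow(Mul(3, Pow(C, -1)), 2), Mul(2, Mul(3, Pow(C, -1)))) = Add(-8, Mul(9, Pow(C, -2)), Mul(6, Pow(C, -1))) = Add(-8, Mul(6, Pow(C, -1)), Mul(9, Pow(C, -2))))
Mul(z, Function('t')(-4, 6)) = Mul(-446, Add(-8, Mul(6, Pow(6, -1)), Mul(9, Pow(6, -2)))) = Mul(-446, Add(-8, Mul(6, Rational(1, 6)), Mul(9, Rational(1, 36)))) = Mul(-446, Add(-8, 1, Rational(1, 4))) = Mul(-446, Rational(-27, 4)) = Rational(6021, 2)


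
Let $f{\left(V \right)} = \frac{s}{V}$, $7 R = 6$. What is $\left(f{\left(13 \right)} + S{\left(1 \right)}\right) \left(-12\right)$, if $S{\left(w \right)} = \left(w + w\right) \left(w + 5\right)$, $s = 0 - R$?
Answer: $- \frac{13032}{91} \approx -143.21$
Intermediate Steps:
$R = \frac{6}{7}$ ($R = \frac{1}{7} \cdot 6 = \frac{6}{7} \approx 0.85714$)
$s = - \frac{6}{7}$ ($s = 0 - \frac{6}{7} = - \frac{6}{7} \approx -0.85714$)
$S{\left(w \right)} = 2 w \left(5 + w\right)$
$f{\left(V \right)} = - \frac{6}{7 V}$
$\left(f{\left(13 \right)} + S{\left(1 \right)}\right) \left(-12\right) = \left(- \frac{6}{7 \cdot 13} + 2 \cdot 1 \left(5 + 1\right)\right) \left(-12\right) = \left(\left(- \frac{6}{7}\right) \frac{1}{13} + 2 \cdot 1 \cdot 6\right) \left(-12\right) = \left(- \frac{6}{91} + 12\right) \left(-12\right) = \frac{1086}{91} \left(-12\right) = - \frac{13032}{91}$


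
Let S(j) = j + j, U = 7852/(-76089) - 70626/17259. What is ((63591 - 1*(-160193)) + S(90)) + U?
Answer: 7541243746738/33672309 ≈ 2.2396e+5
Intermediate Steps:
U = -141266138/33672309 (U = 7852*(-1/76089) - 70626*1/17259 = -604/5853 - 23542/5753 = -141266138/33672309 ≈ -4.1953)
S(j) = 2*j
((63591 - 1*(-160193)) + S(90)) + U = ((63591 - 1*(-160193)) + 2*90) - 141266138/33672309 = ((63591 + 160193) + 180) - 141266138/33672309 = (223784 + 180) - 141266138/33672309 = 223964 - 141266138/33672309 = 7541243746738/33672309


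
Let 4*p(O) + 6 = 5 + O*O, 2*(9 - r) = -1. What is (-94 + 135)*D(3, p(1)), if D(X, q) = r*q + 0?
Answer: 0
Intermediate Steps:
r = 19/2 (r = 9 - ½*(-1) = 9 + ½ = 19/2 ≈ 9.5000)
p(O) = -¼ + O²/4 (p(O) = -3/2 + (5 + O*O)/4 = -3/2 + (5 + O²)/4 = -3/2 + (5/4 + O²/4) = -¼ + O²/4)
D(X, q) = 19*q/2 (D(X, q) = 19*q/2 + 0 = 19*q/2)
(-94 + 135)*D(3, p(1)) = (-94 + 135)*(19*(-¼ + (¼)*1²)/2) = 41*(19*(-¼ + (¼)*1)/2) = 41*(19*(-¼ + ¼)/2) = 41*((19/2)*0) = 41*0 = 0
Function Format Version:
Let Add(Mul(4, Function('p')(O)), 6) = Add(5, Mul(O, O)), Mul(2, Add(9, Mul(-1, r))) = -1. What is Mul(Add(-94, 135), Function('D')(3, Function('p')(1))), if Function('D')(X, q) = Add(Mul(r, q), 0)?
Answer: 0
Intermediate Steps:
r = Rational(19, 2) (r = Add(9, Mul(Rational(-1, 2), -1)) = Add(9, Rational(1, 2)) = Rational(19, 2) ≈ 9.5000)
Function('p')(O) = Add(Rational(-1, 4), Mul(Rational(1, 4), Pow(O, 2))) (Function('p')(O) = Add(Rational(-3, 2), Mul(Rational(1, 4), Add(5, Mul(O, O)))) = Add(Rational(-3, 2), Mul(Rational(1, 4), Add(5, Pow(O, 2)))) = Add(Rational(-3, 2), Add(Rational(5, 4), Mul(Rational(1, 4), Pow(O, 2)))) = Add(Rational(-1, 4), Mul(Rational(1, 4), Pow(O, 2))))
Function('D')(X, q) = Mul(Rational(19, 2), q) (Function('D')(X, q) = Add(Mul(Rational(19, 2), q), 0) = Mul(Rational(19, 2), q))
Mul(Add(-94, 135), Function('D')(3, Function('p')(1))) = Mul(Add(-94, 135), Mul(Rational(19, 2), Add(Rational(-1, 4), Mul(Rational(1, 4), Pow(1, 2))))) = Mul(41, Mul(Rational(19, 2), Add(Rational(-1, 4), Mul(Rational(1, 4), 1)))) = Mul(41, Mul(Rational(19, 2), Add(Rational(-1, 4), Rational(1, 4)))) = Mul(41, Mul(Rational(19, 2), 0)) = Mul(41, 0) = 0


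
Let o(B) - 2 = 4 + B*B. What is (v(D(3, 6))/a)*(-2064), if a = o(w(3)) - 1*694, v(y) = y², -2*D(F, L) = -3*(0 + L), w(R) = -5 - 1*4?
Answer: 167184/607 ≈ 275.43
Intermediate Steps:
w(R) = -9 (w(R) = -5 - 4 = -9)
D(F, L) = 3*L/2 (D(F, L) = -(-3)*(0 + L)/2 = -(-3)*L/2 = 3*L/2)
o(B) = 6 + B² (o(B) = 2 + (4 + B*B) = 2 + (4 + B²) = 6 + B²)
a = -607 (a = (6 + (-9)²) - 1*694 = (6 + 81) - 694 = 87 - 694 = -607)
(v(D(3, 6))/a)*(-2064) = (((3/2)*6)²/(-607))*(-2064) = (9²*(-1/607))*(-2064) = (81*(-1/607))*(-2064) = -81/607*(-2064) = 167184/607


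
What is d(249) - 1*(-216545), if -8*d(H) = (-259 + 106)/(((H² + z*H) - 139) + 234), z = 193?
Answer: 190824651233/881224 ≈ 2.1655e+5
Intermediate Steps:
d(H) = 153/(8*(95 + H² + 193*H)) (d(H) = -(-259 + 106)/(8*(((H² + 193*H) - 139) + 234)) = -(-153)/(8*((-139 + H² + 193*H) + 234)) = -(-153)/(8*(95 + H² + 193*H)) = 153/(8*(95 + H² + 193*H)))
d(249) - 1*(-216545) = 153/(8*(95 + 249² + 193*249)) - 1*(-216545) = 153/(8*(95 + 62001 + 48057)) + 216545 = (153/8)/110153 + 216545 = (153/8)*(1/110153) + 216545 = 153/881224 + 216545 = 190824651233/881224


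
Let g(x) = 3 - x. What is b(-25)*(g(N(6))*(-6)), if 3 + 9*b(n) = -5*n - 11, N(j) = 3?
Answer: 0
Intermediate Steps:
b(n) = -14/9 - 5*n/9 (b(n) = -1/3 + (-5*n - 11)/9 = -1/3 + (-11 - 5*n)/9 = -1/3 + (-11/9 - 5*n/9) = -14/9 - 5*n/9)
b(-25)*(g(N(6))*(-6)) = (-14/9 - 5/9*(-25))*((3 - 1*3)*(-6)) = (-14/9 + 125/9)*((3 - 3)*(-6)) = 37*(0*(-6))/3 = (37/3)*0 = 0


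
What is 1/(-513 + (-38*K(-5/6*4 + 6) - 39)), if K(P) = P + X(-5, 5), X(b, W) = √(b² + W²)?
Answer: -147/79795 + 171*√2/319180 ≈ -0.0010846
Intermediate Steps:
X(b, W) = √(W² + b²)
K(P) = P + 5*√2 (K(P) = P + √(5² + (-5)²) = P + √(25 + 25) = P + √50 = P + 5*√2)
1/(-513 + (-38*K(-5/6*4 + 6) - 39)) = 1/(-513 + (-38*((-5/6*4 + 6) + 5*√2) - 39)) = 1/(-513 + (-38*((-5*⅙*4 + 6) + 5*√2) - 39)) = 1/(-513 + (-38*((-⅚*4 + 6) + 5*√2) - 39)) = 1/(-513 + (-38*((-10/3 + 6) + 5*√2) - 39)) = 1/(-513 + (-38*(8/3 + 5*√2) - 39)) = 1/(-513 + ((-304/3 - 190*√2) - 39)) = 1/(-513 + (-421/3 - 190*√2)) = 1/(-1960/3 - 190*√2)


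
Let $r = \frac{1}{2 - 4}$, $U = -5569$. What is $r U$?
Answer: $\frac{5569}{2} \approx 2784.5$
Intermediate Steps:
$r = - \frac{1}{2}$ ($r = \frac{1}{-2} = - \frac{1}{2} \approx -0.5$)
$r U = \left(- \frac{1}{2}\right) \left(-5569\right) = \frac{5569}{2}$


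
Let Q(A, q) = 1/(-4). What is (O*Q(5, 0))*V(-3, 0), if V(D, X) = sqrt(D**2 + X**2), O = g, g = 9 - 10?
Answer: 3/4 ≈ 0.75000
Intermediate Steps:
g = -1
Q(A, q) = -1/4
O = -1
(O*Q(5, 0))*V(-3, 0) = (-1*(-1/4))*sqrt((-3)**2 + 0**2) = sqrt(9 + 0)/4 = sqrt(9)/4 = (1/4)*3 = 3/4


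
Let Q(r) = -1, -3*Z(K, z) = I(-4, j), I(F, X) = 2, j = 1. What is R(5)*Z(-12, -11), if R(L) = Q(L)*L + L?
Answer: 0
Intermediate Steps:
Z(K, z) = -⅔ (Z(K, z) = -⅓*2 = -⅔)
R(L) = 0 (R(L) = -L + L = 0)
R(5)*Z(-12, -11) = 0*(-⅔) = 0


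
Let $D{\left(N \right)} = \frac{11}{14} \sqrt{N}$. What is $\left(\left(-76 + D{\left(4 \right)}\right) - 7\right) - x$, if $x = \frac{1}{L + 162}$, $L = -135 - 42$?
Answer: $- \frac{8543}{105} \approx -81.362$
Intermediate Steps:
$L = -177$
$D{\left(N \right)} = \frac{11 \sqrt{N}}{14}$ ($D{\left(N \right)} = 11 \cdot \frac{1}{14} \sqrt{N} = \frac{11 \sqrt{N}}{14}$)
$x = - \frac{1}{15}$ ($x = \frac{1}{-177 + 162} = \frac{1}{-15} = - \frac{1}{15} \approx -0.066667$)
$\left(\left(-76 + D{\left(4 \right)}\right) - 7\right) - x = \left(\left(-76 + \frac{11 \sqrt{4}}{14}\right) - 7\right) - - \frac{1}{15} = \left(\left(-76 + \frac{11}{14} \cdot 2\right) - 7\right) + \frac{1}{15} = \left(\left(-76 + \frac{11}{7}\right) - 7\right) + \frac{1}{15} = \left(- \frac{521}{7} - 7\right) + \frac{1}{15} = - \frac{570}{7} + \frac{1}{15} = - \frac{8543}{105}$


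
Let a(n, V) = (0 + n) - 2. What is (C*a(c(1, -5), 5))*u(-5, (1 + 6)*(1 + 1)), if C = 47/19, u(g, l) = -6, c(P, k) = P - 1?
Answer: 564/19 ≈ 29.684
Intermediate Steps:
c(P, k) = -1 + P
a(n, V) = -2 + n (a(n, V) = n - 2 = -2 + n)
C = 47/19 (C = 47*(1/19) = 47/19 ≈ 2.4737)
(C*a(c(1, -5), 5))*u(-5, (1 + 6)*(1 + 1)) = (47*(-2 + (-1 + 1))/19)*(-6) = (47*(-2 + 0)/19)*(-6) = ((47/19)*(-2))*(-6) = -94/19*(-6) = 564/19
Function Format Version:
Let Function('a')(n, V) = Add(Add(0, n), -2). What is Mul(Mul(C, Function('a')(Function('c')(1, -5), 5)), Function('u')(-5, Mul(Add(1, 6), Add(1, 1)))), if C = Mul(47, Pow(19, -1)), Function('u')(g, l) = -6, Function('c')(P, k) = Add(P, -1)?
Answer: Rational(564, 19) ≈ 29.684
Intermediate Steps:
Function('c')(P, k) = Add(-1, P)
Function('a')(n, V) = Add(-2, n) (Function('a')(n, V) = Add(n, -2) = Add(-2, n))
C = Rational(47, 19) (C = Mul(47, Rational(1, 19)) = Rational(47, 19) ≈ 2.4737)
Mul(Mul(C, Function('a')(Function('c')(1, -5), 5)), Function('u')(-5, Mul(Add(1, 6), Add(1, 1)))) = Mul(Mul(Rational(47, 19), Add(-2, Add(-1, 1))), -6) = Mul(Mul(Rational(47, 19), Add(-2, 0)), -6) = Mul(Mul(Rational(47, 19), -2), -6) = Mul(Rational(-94, 19), -6) = Rational(564, 19)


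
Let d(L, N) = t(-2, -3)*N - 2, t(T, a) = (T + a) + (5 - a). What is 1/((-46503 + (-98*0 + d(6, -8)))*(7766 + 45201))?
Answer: -1/2464501543 ≈ -4.0576e-10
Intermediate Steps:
t(T, a) = 5 + T
d(L, N) = -2 + 3*N (d(L, N) = (5 - 2)*N - 2 = 3*N - 2 = -2 + 3*N)
1/((-46503 + (-98*0 + d(6, -8)))*(7766 + 45201)) = 1/((-46503 + (-98*0 + (-2 + 3*(-8))))*(7766 + 45201)) = 1/((-46503 + (0 + (-2 - 24)))*52967) = 1/((-46503 + (0 - 26))*52967) = 1/((-46503 - 26)*52967) = 1/(-46529*52967) = 1/(-2464501543) = -1/2464501543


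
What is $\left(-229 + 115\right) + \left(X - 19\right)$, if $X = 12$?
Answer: $-121$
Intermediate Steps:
$\left(-229 + 115\right) + \left(X - 19\right) = \left(-229 + 115\right) + \left(12 - 19\right) = -114 + \left(12 - 19\right) = -114 - 7 = -121$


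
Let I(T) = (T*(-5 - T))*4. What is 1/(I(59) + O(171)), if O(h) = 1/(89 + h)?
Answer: -260/3927039 ≈ -6.6208e-5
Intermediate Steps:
I(T) = 4*T*(-5 - T)
1/(I(59) + O(171)) = 1/(-4*59*(5 + 59) + 1/(89 + 171)) = 1/(-4*59*64 + 1/260) = 1/(-15104 + 1/260) = 1/(-3927039/260) = -260/3927039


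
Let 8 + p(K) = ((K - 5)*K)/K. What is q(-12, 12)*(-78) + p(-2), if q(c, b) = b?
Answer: -951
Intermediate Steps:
p(K) = -13 + K (p(K) = -8 + ((K - 5)*K)/K = -8 + ((-5 + K)*K)/K = -8 + (K*(-5 + K))/K = -8 + (-5 + K) = -13 + K)
q(-12, 12)*(-78) + p(-2) = 12*(-78) + (-13 - 2) = -936 - 15 = -951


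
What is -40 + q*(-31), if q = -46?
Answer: 1386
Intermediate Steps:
-40 + q*(-31) = -40 - 46*(-31) = -40 + 1426 = 1386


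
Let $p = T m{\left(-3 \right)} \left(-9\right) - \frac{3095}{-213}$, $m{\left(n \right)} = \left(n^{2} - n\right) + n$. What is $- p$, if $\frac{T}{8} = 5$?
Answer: $\frac{687025}{213} \approx 3225.5$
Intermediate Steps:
$m{\left(n \right)} = n^{2}$
$T = 40$ ($T = 8 \cdot 5 = 40$)
$p = - \frac{687025}{213}$ ($p = 40 \left(-3\right)^{2} \left(-9\right) - \frac{3095}{-213} = 40 \cdot 9 \left(-9\right) - - \frac{3095}{213} = 360 \left(-9\right) + \frac{3095}{213} = -3240 + \frac{3095}{213} = - \frac{687025}{213} \approx -3225.5$)
$- p = \left(-1\right) \left(- \frac{687025}{213}\right) = \frac{687025}{213}$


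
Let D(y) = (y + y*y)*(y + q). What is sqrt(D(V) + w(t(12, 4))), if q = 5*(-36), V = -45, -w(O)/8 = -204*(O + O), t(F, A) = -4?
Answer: 2*I*sqrt(114639) ≈ 677.17*I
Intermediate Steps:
w(O) = 3264*O (w(O) = -(-1632)*(O + O) = -(-1632)*2*O = -(-3264)*O = 3264*O)
q = -180
D(y) = (-180 + y)*(y + y**2) (D(y) = (y + y*y)*(y - 180) = (y + y**2)*(-180 + y) = (-180 + y)*(y + y**2))
sqrt(D(V) + w(t(12, 4))) = sqrt(-45*(-180 + (-45)**2 - 179*(-45)) + 3264*(-4)) = sqrt(-45*(-180 + 2025 + 8055) - 13056) = sqrt(-45*9900 - 13056) = sqrt(-445500 - 13056) = sqrt(-458556) = 2*I*sqrt(114639)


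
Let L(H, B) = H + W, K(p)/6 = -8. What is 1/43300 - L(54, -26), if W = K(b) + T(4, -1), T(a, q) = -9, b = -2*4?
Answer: 129901/43300 ≈ 3.0000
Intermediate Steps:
b = -8
K(p) = -48 (K(p) = 6*(-8) = -48)
W = -57 (W = -48 - 9 = -57)
L(H, B) = -57 + H (L(H, B) = H - 57 = -57 + H)
1/43300 - L(54, -26) = 1/43300 - (-57 + 54) = 1/43300 - 1*(-3) = 1/43300 + 3 = 129901/43300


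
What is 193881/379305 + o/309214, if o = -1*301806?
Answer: -9087634216/19547736045 ≈ -0.46489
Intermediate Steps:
o = -301806
193881/379305 + o/309214 = 193881/379305 - 301806/309214 = 193881*(1/379305) - 301806*1/309214 = 64627/126435 - 150903/154607 = -9087634216/19547736045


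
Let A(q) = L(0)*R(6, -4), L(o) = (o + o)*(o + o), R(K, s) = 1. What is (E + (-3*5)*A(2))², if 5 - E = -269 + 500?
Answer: 51076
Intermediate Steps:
L(o) = 4*o² (L(o) = (2*o)*(2*o) = 4*o²)
A(q) = 0 (A(q) = (4*0²)*1 = (4*0)*1 = 0*1 = 0)
E = -226 (E = 5 - (-269 + 500) = 5 - 1*231 = 5 - 231 = -226)
(E + (-3*5)*A(2))² = (-226 - 3*5*0)² = (-226 - 15*0)² = (-226 + 0)² = (-226)² = 51076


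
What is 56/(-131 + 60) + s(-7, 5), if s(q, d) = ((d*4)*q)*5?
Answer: -49756/71 ≈ -700.79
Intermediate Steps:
s(q, d) = 20*d*q (s(q, d) = ((4*d)*q)*5 = (4*d*q)*5 = 20*d*q)
56/(-131 + 60) + s(-7, 5) = 56/(-131 + 60) + 20*5*(-7) = 56/(-71) - 700 = -1/71*56 - 700 = -56/71 - 700 = -49756/71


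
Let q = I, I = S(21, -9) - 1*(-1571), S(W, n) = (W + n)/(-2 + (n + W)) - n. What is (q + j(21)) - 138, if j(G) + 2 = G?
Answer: 7311/5 ≈ 1462.2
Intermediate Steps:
j(G) = -2 + G
S(W, n) = -n + (W + n)/(-2 + W + n) (S(W, n) = (W + n)/(-2 + (W + n)) - n = (W + n)/(-2 + W + n) - n = -n + (W + n)/(-2 + W + n))
I = 7906/5 (I = (21 - 1*(-9)² + 3*(-9) - 1*21*(-9))/(-2 + 21 - 9) - 1*(-1571) = (21 - 1*81 - 27 + 189)/10 + 1571 = (21 - 81 - 27 + 189)/10 + 1571 = (⅒)*102 + 1571 = 51/5 + 1571 = 7906/5 ≈ 1581.2)
q = 7906/5 ≈ 1581.2
(q + j(21)) - 138 = (7906/5 + (-2 + 21)) - 138 = (7906/5 + 19) - 138 = 8001/5 - 138 = 7311/5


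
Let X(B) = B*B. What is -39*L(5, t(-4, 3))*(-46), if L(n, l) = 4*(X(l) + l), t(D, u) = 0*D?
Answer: 0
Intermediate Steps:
X(B) = B²
t(D, u) = 0
L(n, l) = 4*l + 4*l² (L(n, l) = 4*(l² + l) = 4*(l + l²) = 4*l + 4*l²)
-39*L(5, t(-4, 3))*(-46) = -156*0*(1 + 0)*(-46) = -156*0*(-46) = -39*0*(-46) = 0*(-46) = 0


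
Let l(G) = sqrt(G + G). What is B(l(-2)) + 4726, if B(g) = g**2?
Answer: 4722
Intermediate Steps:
l(G) = sqrt(2)*sqrt(G) (l(G) = sqrt(2*G) = sqrt(2)*sqrt(G))
B(l(-2)) + 4726 = (sqrt(2)*sqrt(-2))**2 + 4726 = (sqrt(2)*(I*sqrt(2)))**2 + 4726 = (2*I)**2 + 4726 = -4 + 4726 = 4722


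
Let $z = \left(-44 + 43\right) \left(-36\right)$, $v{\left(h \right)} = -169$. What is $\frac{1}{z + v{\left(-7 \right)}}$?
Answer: $- \frac{1}{133} \approx -0.0075188$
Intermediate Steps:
$z = 36$ ($z = \left(-1\right) \left(-36\right) = 36$)
$\frac{1}{z + v{\left(-7 \right)}} = \frac{1}{36 - 169} = \frac{1}{-133} = - \frac{1}{133}$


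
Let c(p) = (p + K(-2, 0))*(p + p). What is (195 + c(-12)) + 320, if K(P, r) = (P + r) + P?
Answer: 899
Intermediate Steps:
K(P, r) = r + 2*P
c(p) = 2*p*(-4 + p) (c(p) = (p + (0 + 2*(-2)))*(p + p) = (p + (0 - 4))*(2*p) = (p - 4)*(2*p) = (-4 + p)*(2*p) = 2*p*(-4 + p))
(195 + c(-12)) + 320 = (195 + 2*(-12)*(-4 - 12)) + 320 = (195 + 2*(-12)*(-16)) + 320 = (195 + 384) + 320 = 579 + 320 = 899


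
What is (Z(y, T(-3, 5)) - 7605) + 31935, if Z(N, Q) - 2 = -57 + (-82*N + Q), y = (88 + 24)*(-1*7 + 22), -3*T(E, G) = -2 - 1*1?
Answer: -113484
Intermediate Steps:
T(E, G) = 1 (T(E, G) = -(-2 - 1*1)/3 = -(-2 - 1)/3 = -1/3*(-3) = 1)
y = 1680 (y = 112*(-7 + 22) = 112*15 = 1680)
Z(N, Q) = -55 + Q - 82*N (Z(N, Q) = 2 + (-57 + (-82*N + Q)) = 2 + (-57 + (Q - 82*N)) = 2 + (-57 + Q - 82*N) = -55 + Q - 82*N)
(Z(y, T(-3, 5)) - 7605) + 31935 = ((-55 + 1 - 82*1680) - 7605) + 31935 = ((-55 + 1 - 137760) - 7605) + 31935 = (-137814 - 7605) + 31935 = -145419 + 31935 = -113484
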